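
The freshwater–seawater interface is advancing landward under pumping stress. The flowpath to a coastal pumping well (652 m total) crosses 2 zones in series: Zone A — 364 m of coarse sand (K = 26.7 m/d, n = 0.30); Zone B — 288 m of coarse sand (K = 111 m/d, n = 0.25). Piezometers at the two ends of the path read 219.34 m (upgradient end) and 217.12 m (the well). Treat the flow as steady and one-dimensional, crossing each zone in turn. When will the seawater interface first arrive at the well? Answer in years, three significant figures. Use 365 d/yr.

3.63 years

Total head drop ΔH = 219.34 − 217.12 = 2.22 m
Continuity: the same q passes through each zone, so ΔH = q·Σ(L_j/K_j) — the zones act as resistances in series.
Σ(L/K) = 364/26.7 + 288/111 = 13.63 + 2.595 = 16.23 d
q = ΔH / Σ(L/K) = 2.22 / 16.23 = 0.1368 m/d (same in every zone)
Zone A: v = q/n = 0.1368/0.30 = 0.4560 m/d → t_A = 364/0.4560 = 798.2 d
Zone B: v = q/n = 0.1368/0.25 = 0.5472 m/d → t_B = 288/0.5472 = 526.3 d
Total t = 798.2 + 526.3 = 1325 d
   = 1325 / 365 = 3.63 yr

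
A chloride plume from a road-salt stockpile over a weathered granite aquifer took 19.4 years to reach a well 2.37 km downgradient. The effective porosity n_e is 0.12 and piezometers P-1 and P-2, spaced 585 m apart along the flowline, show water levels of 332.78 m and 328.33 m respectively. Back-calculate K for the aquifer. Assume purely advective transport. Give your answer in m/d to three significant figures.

Hydraulic gradient i = (332.78 − 328.33) / 585 = 4.45 / 585 = 0.007607
t = 19.4 years = 7081 d
L = 2.37 km = 2370 m
v = L / t = 2370 / 7081 = 0.3347 m/d
K = v · n / i = 0.3347 × 0.12 / 0.007607 = 5.28 m/d

5.28 m/d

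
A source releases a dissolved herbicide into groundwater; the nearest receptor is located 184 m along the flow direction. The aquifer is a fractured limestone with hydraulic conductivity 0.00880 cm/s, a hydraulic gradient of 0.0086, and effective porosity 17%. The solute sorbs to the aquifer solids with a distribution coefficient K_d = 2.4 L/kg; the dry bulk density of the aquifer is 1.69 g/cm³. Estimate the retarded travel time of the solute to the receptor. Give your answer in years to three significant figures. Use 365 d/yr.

32.6 years

K = 0.00880 cm/s × 864 = 7.603 m/d
q = Ki = 7.603 × 0.0086 = 0.06539 m/d
Seepage velocity v = q / n = 0.06539 / 0.17 = 0.3846 m/d
Retardation R = 1 + ρ_b·K_d/n = 1 + 1.69×2.4/0.17 = 24.86
Contaminant velocity v_c = v/R = 0.3846/24.86 = 0.01547 m/d
t = L/v_c = 184/0.01547 = 11890 d
   = 11890/365 = 32.6 yr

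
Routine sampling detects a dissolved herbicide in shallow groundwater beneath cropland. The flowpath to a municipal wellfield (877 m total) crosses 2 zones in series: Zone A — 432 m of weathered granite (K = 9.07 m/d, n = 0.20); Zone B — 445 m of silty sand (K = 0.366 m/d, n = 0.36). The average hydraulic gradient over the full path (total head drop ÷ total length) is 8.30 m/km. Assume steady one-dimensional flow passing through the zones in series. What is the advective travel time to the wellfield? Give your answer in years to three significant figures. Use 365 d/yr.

117 years

Continuity: the same q passes through each zone, so ΔH = q·Σ(L_j/K_j) — the zones act as resistances in series.
Σ(L/K) = 432/9.07 + 445/0.366 = 47.63 + 1216 = 1263 d
K_eq = L_total / Σ(L/K) = 877 / 1263 = 0.6941 m/d
q = K_eq · i = 0.6941 × 0.0083 = 0.005761 m/d (same in every zone)
Zone A: v = q/n = 0.005761/0.20 = 0.02881 m/d → t_A = 432/0.02881 = 15000 d
Zone B: v = q/n = 0.005761/0.36 = 0.01600 m/d → t_B = 445/0.01600 = 27810 d
Total t = 15000 + 27810 = 42800 d
   = 42800 / 365 = 117 yr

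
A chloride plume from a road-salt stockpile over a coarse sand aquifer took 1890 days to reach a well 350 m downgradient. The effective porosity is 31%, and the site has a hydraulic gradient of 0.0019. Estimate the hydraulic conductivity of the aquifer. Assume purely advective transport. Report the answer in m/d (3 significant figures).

30.2 m/d

v = L / t = 350 / 1890 = 0.1852 m/d
K = v · n / i = 0.1852 × 0.31 / 0.0019 = 30.2 m/d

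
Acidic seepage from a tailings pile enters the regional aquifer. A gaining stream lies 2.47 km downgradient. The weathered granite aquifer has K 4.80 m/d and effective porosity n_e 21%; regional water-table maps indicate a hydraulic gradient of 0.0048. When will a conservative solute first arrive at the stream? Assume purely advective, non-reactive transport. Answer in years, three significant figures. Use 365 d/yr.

61.7 years

Darcy flux q = K·i = 4.80 × 0.0048 = 0.02304 m/d
v_s = q/n_e = 0.02304/0.21 = 0.1097 m/d
L = 2.47 km = 2470 m
t = L / v = 2470 / 0.1097 = 22510 d
   = 22510 / 365 = 61.7 yr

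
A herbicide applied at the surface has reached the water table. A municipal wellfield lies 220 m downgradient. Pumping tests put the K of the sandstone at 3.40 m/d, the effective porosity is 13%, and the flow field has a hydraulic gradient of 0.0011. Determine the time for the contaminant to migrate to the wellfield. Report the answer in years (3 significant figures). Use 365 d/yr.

21.0 years

q = Ki = 3.40 × 0.0011 = 0.003740 m/d
Seepage velocity v = q / n = 0.003740 / 0.13 = 0.02877 m/d
t = L / v = 220 / 0.02877 = 7647 d
   = 7647 / 365 = 21.0 yr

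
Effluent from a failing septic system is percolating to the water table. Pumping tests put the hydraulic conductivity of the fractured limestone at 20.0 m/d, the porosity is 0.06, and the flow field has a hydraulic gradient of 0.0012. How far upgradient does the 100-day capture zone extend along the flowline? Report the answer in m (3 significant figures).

40.0 m

Darcy flux q = K·i = 20.0 × 0.0012 = 0.02400 m/d
Average linear velocity = 0.02400 / 0.06 = 0.4000 m/d
L = v × T = 0.4000 × 100 = 40.00 m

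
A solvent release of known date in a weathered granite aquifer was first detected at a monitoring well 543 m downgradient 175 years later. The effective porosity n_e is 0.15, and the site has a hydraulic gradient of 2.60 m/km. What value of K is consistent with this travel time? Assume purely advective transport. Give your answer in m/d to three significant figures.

0.490 m/d

t = 175 years = 63880 d
v = L / t = 543 / 63880 = 0.008501 m/d
K = v · n / i = 0.008501 × 0.15 / 0.0026 = 0.490 m/d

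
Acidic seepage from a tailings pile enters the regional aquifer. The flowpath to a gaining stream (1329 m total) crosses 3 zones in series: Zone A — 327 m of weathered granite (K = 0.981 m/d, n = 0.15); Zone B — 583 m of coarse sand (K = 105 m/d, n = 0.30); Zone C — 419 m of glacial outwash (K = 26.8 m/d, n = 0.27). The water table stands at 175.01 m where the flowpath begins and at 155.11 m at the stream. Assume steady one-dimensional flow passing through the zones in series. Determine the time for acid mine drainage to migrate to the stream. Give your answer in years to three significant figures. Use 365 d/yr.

16.5 years

Total head drop ΔH = 175.01 − 155.11 = 19.90 m
Steady 1-D flow in series ⇒ the Darcy flux q is identical in every zone and the zone head losses add (resistances L/K in series).
Σ(L/K) = 327/0.981 + 583/105 + 419/26.8 = 333.3 + 5.552 + 15.63 = 354.5 d
q = ΔH / Σ(L/K) = 19.90 / 354.5 = 0.05613 m/d (same in every zone)
Zone A: v = q/n = 0.05613/0.15 = 0.3742 m/d → t_A = 327/0.3742 = 873.8 d
Zone B: v = q/n = 0.05613/0.30 = 0.1871 m/d → t_B = 583/0.1871 = 3116 d
Zone C: v = q/n = 0.05613/0.27 = 0.2079 m/d → t_C = 419/0.2079 = 2015 d
Total t = 873.8 + 3116 + 2015 = 6005 d
   = 6005 / 365 = 16.5 yr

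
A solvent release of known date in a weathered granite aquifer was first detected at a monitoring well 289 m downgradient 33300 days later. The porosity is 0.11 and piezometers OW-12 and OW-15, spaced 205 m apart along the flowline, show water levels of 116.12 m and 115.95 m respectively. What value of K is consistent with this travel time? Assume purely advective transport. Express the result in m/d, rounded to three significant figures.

Hydraulic gradient i = (116.12 − 115.95) / 205 = 0.17 / 205 = 8.293e-4
v = L / t = 289 / 33300 = 0.008679 m/d
K = v · n / i = 0.008679 × 0.11 / 8.293e-4 = 1.15 m/d

1.15 m/d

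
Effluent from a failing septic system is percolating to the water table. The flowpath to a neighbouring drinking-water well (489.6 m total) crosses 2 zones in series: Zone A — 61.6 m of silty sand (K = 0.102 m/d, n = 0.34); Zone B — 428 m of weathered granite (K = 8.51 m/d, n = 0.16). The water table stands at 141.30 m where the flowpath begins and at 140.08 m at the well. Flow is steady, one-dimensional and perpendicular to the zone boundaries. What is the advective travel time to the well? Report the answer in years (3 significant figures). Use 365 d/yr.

Total head drop ΔH = 141.30 − 140.08 = 1.22 m
Steady 1-D flow in series ⇒ the Darcy flux q is identical in every zone and the zone head losses add (resistances L/K in series).
Σ(L/K) = 61.6/0.102 + 428/8.51 = 603.9 + 50.29 = 654.2 d
q = ΔH / Σ(L/K) = 1.22 / 654.2 = 0.001865 m/d (same in every zone)
Zone A: v = q/n = 0.001865/0.34 = 0.005485 m/d → t_A = 61.6/0.005485 = 11230 d
Zone B: v = q/n = 0.001865/0.16 = 0.01166 m/d → t_B = 428/0.01166 = 36720 d
Total t = 11230 + 36720 = 47950 d
   = 47950 / 365 = 131 yr

131 years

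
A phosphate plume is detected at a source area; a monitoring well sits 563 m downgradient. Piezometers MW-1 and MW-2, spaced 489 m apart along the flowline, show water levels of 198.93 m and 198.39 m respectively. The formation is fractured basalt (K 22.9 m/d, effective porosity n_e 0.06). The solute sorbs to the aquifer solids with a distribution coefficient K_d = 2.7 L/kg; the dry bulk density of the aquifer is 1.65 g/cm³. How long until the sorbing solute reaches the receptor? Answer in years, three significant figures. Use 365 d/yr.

Hydraulic gradient i = (198.93 − 198.39) / 489 = 0.54 / 489 = 0.001104
Specific discharge q = 22.9 × 0.001104 = 0.02529 m/d
v_s = q/n_e = 0.02529/0.06 = 0.4215 m/d
Retardation R = 1 + ρ_b·K_d/n = 1 + 1.65×2.7/0.06 = 75.25
Contaminant velocity v_c = v/R = 0.4215/75.25 = 0.005601 m/d
t = L/v_c = 563/0.005601 = 100500 d
   = 100500/365 = 275 yr

275 years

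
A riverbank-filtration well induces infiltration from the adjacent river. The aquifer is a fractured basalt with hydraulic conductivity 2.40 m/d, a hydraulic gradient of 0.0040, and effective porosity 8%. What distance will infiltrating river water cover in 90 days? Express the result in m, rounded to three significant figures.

q = Ki = 2.40 × 0.0040 = 0.009600 m/d
Average linear velocity = 0.009600 / 0.08 = 0.1200 m/d
L = v × T = 0.1200 × 90 = 10.80 m

10.8 m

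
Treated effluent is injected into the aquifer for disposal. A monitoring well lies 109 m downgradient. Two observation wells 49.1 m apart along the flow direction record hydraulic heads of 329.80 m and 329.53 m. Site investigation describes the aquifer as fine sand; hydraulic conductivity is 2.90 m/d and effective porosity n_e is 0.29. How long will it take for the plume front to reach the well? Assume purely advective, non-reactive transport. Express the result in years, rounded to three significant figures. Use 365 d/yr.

5.43 years

Hydraulic gradient i = (329.80 − 329.53) / 49.1 = 0.27 / 49.1 = 0.005499
q = Ki = 2.90 × 0.005499 = 0.01595 m/d
Average linear velocity = 0.01595 / 0.29 = 0.05499 m/d
t = L / v = 109 / 0.05499 = 1982 d
   = 1982 / 365 = 5.43 yr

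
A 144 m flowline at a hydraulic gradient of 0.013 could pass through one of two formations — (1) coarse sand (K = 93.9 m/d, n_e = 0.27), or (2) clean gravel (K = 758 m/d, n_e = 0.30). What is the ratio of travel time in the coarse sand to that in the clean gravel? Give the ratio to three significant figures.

7.27

Unit 1 (coarse sand): v = 93.9×0.013/0.27 = 4.521 m/d, t = 144/4.521 = 31.85 d
Unit 2 (clean gravel): v = 758×0.013/0.30 = 32.85 m/d, t = 144/32.85 = 4.384 d
t(coarse sand) / t(clean gravel) = 31.85/4.384 = 7.27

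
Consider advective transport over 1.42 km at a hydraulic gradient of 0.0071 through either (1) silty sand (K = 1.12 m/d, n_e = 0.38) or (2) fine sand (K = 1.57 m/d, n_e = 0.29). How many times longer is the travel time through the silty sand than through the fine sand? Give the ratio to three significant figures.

1.84

Unit 1 (silty sand): v = 1.12×0.0071/0.38 = 0.02093 m/d, t = 1420/0.02093 = 67860 d
Unit 2 (fine sand): v = 1.57×0.0071/0.29 = 0.03844 m/d, t = 1420/0.03844 = 36940 d
t(silty sand) / t(fine sand) = 67860/36940 = 1.84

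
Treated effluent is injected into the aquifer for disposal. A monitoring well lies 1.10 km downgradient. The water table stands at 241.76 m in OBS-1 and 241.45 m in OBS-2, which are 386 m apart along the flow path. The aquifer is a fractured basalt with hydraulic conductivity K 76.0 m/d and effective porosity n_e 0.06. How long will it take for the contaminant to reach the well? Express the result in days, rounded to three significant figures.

1080 days

Hydraulic gradient i = (241.76 − 241.45) / 386 = 0.31 / 386 = 8.031e-4
Darcy flux q = K·i = 76.0 × 8.031e-4 = 0.06104 m/d
Seepage velocity v = q / n = 0.06104 / 0.06 = 1.017 m/d
L = 1.10 km = 1100 m
t = L / v = 1100 / 1.017 = 1081 d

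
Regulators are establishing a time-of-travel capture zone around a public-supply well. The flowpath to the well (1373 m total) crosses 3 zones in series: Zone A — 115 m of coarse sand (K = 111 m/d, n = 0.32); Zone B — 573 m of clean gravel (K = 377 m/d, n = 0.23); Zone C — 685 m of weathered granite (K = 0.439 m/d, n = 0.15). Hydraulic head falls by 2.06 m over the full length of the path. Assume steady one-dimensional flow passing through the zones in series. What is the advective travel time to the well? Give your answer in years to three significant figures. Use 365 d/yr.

Steady 1-D flow in series ⇒ the Darcy flux q is identical in every zone and the zone head losses add (resistances L/K in series).
Σ(L/K) = 115/111 + 573/377 + 685/0.439 = 1.036 + 1.520 + 1560 = 1563 d
q = ΔH / Σ(L/K) = 2.06 / 1563 = 0.001318 m/d (same in every zone)
Zone A: v = q/n = 0.001318/0.32 = 0.004119 m/d → t_A = 115/0.004119 = 27920 d
Zone B: v = q/n = 0.001318/0.23 = 0.005731 m/d → t_B = 573/0.005731 = 99990 d
Zone C: v = q/n = 0.001318/0.15 = 0.008787 m/d → t_C = 685/0.008787 = 77960 d
Total t = 27920 + 99990 + 77960 = 205900 d
   = 205900 / 365 = 564 yr

564 years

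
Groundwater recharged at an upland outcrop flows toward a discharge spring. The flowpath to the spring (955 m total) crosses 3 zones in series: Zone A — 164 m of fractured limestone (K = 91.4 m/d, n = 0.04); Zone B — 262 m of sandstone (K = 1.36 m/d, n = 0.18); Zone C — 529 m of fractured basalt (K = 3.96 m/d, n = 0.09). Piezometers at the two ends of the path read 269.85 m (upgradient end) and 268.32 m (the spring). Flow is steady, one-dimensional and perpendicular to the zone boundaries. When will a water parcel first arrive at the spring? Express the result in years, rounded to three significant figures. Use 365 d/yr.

Total head drop ΔH = 269.85 − 268.32 = 1.53 m
Continuity: the same q passes through each zone, so ΔH = q·Σ(L_j/K_j) — the zones act as resistances in series.
Σ(L/K) = 164/91.4 + 262/1.36 + 529/3.96 = 1.794 + 192.6 + 133.6 = 328.0 d
q = ΔH / Σ(L/K) = 1.53 / 328.0 = 0.004664 m/d (same in every zone)
Zone A: v = q/n = 0.004664/0.04 = 0.1166 m/d → t_A = 164/0.1166 = 1406 d
Zone B: v = q/n = 0.004664/0.18 = 0.02591 m/d → t_B = 262/0.02591 = 10110 d
Zone C: v = q/n = 0.004664/0.09 = 0.05182 m/d → t_C = 529/0.05182 = 10210 d
Total t = 1406 + 10110 + 10210 = 21720 d
   = 21720 / 365 = 59.5 yr

59.5 years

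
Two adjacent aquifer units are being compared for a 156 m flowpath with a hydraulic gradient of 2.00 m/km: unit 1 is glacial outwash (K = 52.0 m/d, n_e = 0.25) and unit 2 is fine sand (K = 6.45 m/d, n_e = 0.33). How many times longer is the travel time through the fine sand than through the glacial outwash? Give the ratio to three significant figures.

10.6

Unit 1 (glacial outwash): v = 52.0×0.0020/0.25 = 0.4160 m/d, t = 156/0.4160 = 375.0 d
Unit 2 (fine sand): v = 6.45×0.0020/0.33 = 0.03909 m/d, t = 156/0.03909 = 3991 d
t(fine sand) / t(glacial outwash) = 3991/375.0 = 10.6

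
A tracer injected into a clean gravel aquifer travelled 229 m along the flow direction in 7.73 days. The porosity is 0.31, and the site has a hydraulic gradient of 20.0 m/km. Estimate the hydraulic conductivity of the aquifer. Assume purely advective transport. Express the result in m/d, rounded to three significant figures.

v = L / t = 229 / 7.73 = 29.62 m/d
K = v · n / i = 29.62 × 0.31 / 0.020 = 459 m/d

459 m/d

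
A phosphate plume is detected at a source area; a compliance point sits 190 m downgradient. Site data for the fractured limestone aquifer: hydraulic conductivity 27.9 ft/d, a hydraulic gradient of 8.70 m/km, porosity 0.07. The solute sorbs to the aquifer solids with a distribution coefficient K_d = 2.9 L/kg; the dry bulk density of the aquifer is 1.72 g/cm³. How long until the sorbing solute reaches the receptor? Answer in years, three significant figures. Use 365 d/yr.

35.6 years

K = 27.9 ft/d × 0.3048 = 8.504 m/d
Darcy flux q = K·i = 8.504 × 0.0087 = 0.07398 m/d
v = Ki/n = 8.504·0.0087/0.07 = 1.057 m/d
Retardation R = 1 + ρ_b·K_d/n = 1 + 1.72×2.9/0.07 = 72.26
Contaminant velocity v_c = v/R = 1.057/72.26 = 0.01463 m/d
t = L/v_c = 190/0.01463 = 12990 d
   = 12990/365 = 35.6 yr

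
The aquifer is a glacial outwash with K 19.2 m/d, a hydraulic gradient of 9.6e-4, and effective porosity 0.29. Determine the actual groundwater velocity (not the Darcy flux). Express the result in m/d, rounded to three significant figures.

0.0636 m/d

Specific discharge q = 19.2 × 9.6e-4 = 0.01843 m/d
v = Ki/n = 19.2·9.6e-4/0.29 = 0.06356 m/d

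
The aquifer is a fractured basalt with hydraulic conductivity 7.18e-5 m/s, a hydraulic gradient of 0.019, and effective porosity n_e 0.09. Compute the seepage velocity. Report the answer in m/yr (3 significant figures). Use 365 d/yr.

K = 7.18e-5 m/s × 86400 s/d = 6.204 m/d
Specific discharge q = 6.204 × 0.019 = 0.1179 m/d
Seepage velocity v = q / n = 0.1179 / 0.09 = 1.310 m/d
   = 1.310 × 365 = 478 m/yr

478 m/yr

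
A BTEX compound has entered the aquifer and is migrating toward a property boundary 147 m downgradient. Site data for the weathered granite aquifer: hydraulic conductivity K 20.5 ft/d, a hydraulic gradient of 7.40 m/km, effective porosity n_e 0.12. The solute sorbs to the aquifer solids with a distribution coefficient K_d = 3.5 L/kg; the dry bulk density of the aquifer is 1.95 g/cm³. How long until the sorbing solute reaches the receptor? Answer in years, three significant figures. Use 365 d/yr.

60.5 years

K = 20.5 ft/d × 0.3048 = 6.248 m/d
q = Ki = 6.248 × 0.0074 = 0.04624 m/d
v_s = q/n_e = 0.04624/0.12 = 0.3853 m/d
Retardation R = 1 + ρ_b·K_d/n = 1 + 1.95×3.5/0.12 = 57.88
Contaminant velocity v_c = v/R = 0.3853/57.88 = 0.006658 m/d
t = L/v_c = 147/0.006658 = 22080 d
   = 22080/365 = 60.5 yr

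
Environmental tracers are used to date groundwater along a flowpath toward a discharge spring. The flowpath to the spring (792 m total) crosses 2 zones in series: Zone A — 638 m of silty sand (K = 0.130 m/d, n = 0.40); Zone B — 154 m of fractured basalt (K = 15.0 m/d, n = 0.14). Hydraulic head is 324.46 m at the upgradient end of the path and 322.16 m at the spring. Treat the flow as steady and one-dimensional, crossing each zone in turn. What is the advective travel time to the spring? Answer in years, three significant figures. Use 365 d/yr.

Total head drop ΔH = 324.46 − 322.16 = 2.30 m
Continuity: the same q passes through each zone, so ΔH = q·Σ(L_j/K_j) — the zones act as resistances in series.
Σ(L/K) = 638/0.130 + 154/15.0 = 4908 + 10.27 = 4918 d
q = ΔH / Σ(L/K) = 2.30 / 4918 = 4.677e-4 m/d (same in every zone)
Zone A: v = q/n = 4.677e-4/0.40 = 0.001169 m/d → t_A = 638/0.001169 = 545700 d
Zone B: v = q/n = 4.677e-4/0.14 = 0.003341 m/d → t_B = 154/0.003341 = 46100 d
Total t = 545700 + 46100 = 591800 d
   = 591800 / 365 = 1620 yr

1620 years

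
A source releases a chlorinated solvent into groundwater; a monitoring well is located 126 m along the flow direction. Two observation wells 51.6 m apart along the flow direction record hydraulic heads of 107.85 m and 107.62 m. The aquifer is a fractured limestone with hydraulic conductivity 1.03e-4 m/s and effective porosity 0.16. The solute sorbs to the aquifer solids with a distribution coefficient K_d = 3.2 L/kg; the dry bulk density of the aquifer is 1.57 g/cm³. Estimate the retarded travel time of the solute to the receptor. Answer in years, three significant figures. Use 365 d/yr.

45.1 years

Hydraulic gradient i = (107.85 − 107.62) / 51.6 = 0.23 / 51.6 = 0.004457
K = 1.03e-4 m/s × 86400 s/d = 8.899 m/d
Specific discharge q = 8.899 × 0.004457 = 0.03967 m/d
Average linear velocity = 0.03967 / 0.16 = 0.2479 m/d
Retardation R = 1 + ρ_b·K_d/n = 1 + 1.57×3.2/0.16 = 32.40
Contaminant velocity v_c = v/R = 0.2479/32.40 = 0.007652 m/d
t = L/v_c = 126/0.007652 = 16470 d
   = 16470/365 = 45.1 yr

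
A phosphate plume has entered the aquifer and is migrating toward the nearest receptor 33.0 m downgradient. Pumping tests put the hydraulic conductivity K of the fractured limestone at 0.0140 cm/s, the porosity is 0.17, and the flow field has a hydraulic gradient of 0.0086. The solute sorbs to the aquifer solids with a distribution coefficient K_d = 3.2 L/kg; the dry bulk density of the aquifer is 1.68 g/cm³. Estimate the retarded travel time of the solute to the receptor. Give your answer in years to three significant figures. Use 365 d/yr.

K = 0.0140 cm/s × 864 = 12.10 m/d
q = Ki = 12.10 × 0.0086 = 0.1040 m/d
v = Ki/n = 12.10·0.0086/0.17 = 0.6119 m/d
Retardation R = 1 + ρ_b·K_d/n = 1 + 1.68×3.2/0.17 = 32.62
Contaminant velocity v_c = v/R = 0.6119/32.62 = 0.01876 m/d
t = L/v_c = 33.0/0.01876 = 1759 d
   = 1759/365 = 4.82 yr

4.82 years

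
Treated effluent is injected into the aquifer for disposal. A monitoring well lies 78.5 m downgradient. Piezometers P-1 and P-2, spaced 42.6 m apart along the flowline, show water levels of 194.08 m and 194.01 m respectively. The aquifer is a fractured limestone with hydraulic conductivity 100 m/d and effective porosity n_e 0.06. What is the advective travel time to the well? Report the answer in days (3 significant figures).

Hydraulic gradient i = (194.08 − 194.01) / 42.6 = 0.07 / 42.6 = 0.001643
Darcy flux q = K·i = 100 × 0.001643 = 0.1643 m/d
v = Ki/n = 100·0.001643/0.06 = 2.739 m/d
t = L / v = 78.5 / 2.739 = 28.66 d

28.7 days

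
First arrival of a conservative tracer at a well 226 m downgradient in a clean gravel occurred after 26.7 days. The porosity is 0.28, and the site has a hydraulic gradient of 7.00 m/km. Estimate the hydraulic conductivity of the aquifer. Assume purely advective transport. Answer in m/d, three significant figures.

339 m/d

v = L / t = 226 / 26.7 = 8.464 m/d
K = v · n / i = 8.464 × 0.28 / 0.0070 = 339 m/d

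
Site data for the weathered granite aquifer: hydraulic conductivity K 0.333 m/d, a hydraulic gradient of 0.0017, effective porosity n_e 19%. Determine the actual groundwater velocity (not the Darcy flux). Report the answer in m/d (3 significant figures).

0.00298 m/d

Darcy flux q = K·i = 0.333 × 0.0017 = 5.661e-4 m/d
Seepage velocity v = q / n = 5.661e-4 / 0.19 = 0.002979 m/d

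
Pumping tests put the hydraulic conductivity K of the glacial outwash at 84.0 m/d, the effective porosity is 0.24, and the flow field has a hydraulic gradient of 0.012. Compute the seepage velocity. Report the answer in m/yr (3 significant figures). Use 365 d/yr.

q = Ki = 84.0 × 0.012 = 1.008 m/d
v = Ki/n = 84.0·0.012/0.24 = 4.200 m/d
   = 4.200 × 365 = 1530 m/yr

1530 m/yr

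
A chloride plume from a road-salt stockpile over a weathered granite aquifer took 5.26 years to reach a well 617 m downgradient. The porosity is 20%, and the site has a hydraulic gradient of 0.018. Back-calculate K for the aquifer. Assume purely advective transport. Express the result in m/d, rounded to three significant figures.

t = 5.26 years = 1920 d
v = L / t = 617 / 1920 = 0.3214 m/d
K = v · n / i = 0.3214 × 0.20 / 0.018 = 3.57 m/d

3.57 m/d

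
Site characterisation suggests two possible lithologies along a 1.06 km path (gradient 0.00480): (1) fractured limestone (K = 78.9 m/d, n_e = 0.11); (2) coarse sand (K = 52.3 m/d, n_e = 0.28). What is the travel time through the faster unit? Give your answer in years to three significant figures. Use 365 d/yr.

0.844 years

Unit 1 (fractured limestone): v = 78.9×0.0048/0.11 = 3.443 m/d, t = 1060/3.443 = 307.9 d
Unit 2 (coarse sand): v = 52.3×0.0048/0.28 = 0.8966 m/d, t = 1060/0.8966 = 1182 d
Faster: 307.9 d / 365 = 0.844 yr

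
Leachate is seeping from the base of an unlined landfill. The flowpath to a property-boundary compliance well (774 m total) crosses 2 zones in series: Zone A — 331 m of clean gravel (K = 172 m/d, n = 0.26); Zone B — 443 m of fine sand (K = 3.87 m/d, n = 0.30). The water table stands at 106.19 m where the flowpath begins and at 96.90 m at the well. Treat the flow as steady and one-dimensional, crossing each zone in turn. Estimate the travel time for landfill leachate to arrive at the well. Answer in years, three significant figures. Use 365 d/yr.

Total head drop ΔH = 106.19 − 96.90 = 9.29 m
Steady 1-D flow in series ⇒ the Darcy flux q is identical in every zone and the zone head losses add (resistances L/K in series).
Σ(L/K) = 331/172 + 443/3.87 = 1.924 + 114.5 = 116.4 d
q = ΔH / Σ(L/K) = 9.29 / 116.4 = 0.07981 m/d (same in every zone)
Zone A: v = q/n = 0.07981/0.26 = 0.3070 m/d → t_A = 331/0.3070 = 1078 d
Zone B: v = q/n = 0.07981/0.30 = 0.2660 m/d → t_B = 443/0.2660 = 1665 d
Total t = 1078 + 1665 = 2743 d
   = 2743 / 365 = 7.52 yr

7.52 years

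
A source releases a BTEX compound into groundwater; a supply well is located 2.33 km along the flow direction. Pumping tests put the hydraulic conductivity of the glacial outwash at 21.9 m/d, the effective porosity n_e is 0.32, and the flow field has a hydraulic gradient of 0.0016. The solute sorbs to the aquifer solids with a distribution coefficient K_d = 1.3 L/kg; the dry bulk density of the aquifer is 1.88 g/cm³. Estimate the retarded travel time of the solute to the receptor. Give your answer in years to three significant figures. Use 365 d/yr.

q = Ki = 21.9 × 0.0016 = 0.03504 m/d
Average linear velocity = 0.03504 / 0.32 = 0.1095 m/d
Retardation R = 1 + ρ_b·K_d/n = 1 + 1.88×1.3/0.32 = 8.638
Contaminant velocity v_c = v/R = 0.1095/8.638 = 0.01268 m/d
L = 2.33 km = 2330 m
t = L/v_c = 2330/0.01268 = 183800 d
   = 183800/365 = 504 yr

504 years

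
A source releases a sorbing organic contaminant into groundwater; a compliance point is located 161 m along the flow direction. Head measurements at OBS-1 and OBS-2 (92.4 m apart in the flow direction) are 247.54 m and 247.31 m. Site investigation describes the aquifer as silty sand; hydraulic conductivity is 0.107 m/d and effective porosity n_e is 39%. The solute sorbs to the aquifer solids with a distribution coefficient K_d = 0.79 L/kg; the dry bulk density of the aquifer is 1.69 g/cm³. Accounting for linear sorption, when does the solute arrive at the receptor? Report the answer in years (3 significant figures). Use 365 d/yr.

2860 years

Hydraulic gradient i = (247.54 − 247.31) / 92.4 = 0.23 / 92.4 = 0.002489
Specific discharge q = 0.107 × 0.002489 = 2.663e-4 m/d
Average linear velocity = 2.663e-4 / 0.39 = 6.829e-4 m/d
Retardation R = 1 + ρ_b·K_d/n = 1 + 1.69×0.79/0.39 = 4.423
Contaminant velocity v_c = v/R = 6.829e-4/4.423 = 1.544e-4 m/d
t = L/v_c = 161/1.544e-4 = 1.043e6 d
   = 1.043e6/365 = 2860 yr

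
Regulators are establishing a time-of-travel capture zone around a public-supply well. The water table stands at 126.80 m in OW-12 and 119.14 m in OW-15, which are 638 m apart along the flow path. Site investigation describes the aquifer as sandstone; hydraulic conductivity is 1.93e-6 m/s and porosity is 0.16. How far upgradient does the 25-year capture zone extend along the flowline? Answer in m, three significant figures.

114 m

Hydraulic gradient i = (126.80 − 119.14) / 638 = 7.66 / 638 = 0.01201
K = 1.93e-6 m/s × 86400 s/d = 0.1668 m/d
Specific discharge q = 0.1668 × 0.01201 = 0.002002 m/d
Seepage velocity v = q / n = 0.002002 / 0.16 = 0.01251 m/d
T = 25 yr × 365 = 9125 d
L = v × T = 0.01251 × 9125 = 114.2 m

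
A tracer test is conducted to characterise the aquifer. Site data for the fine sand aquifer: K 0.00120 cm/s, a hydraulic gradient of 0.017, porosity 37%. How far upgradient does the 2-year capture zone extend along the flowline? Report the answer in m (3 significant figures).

K = 0.00120 cm/s × 864 = 1.037 m/d
Darcy flux q = K·i = 1.037 × 0.017 = 0.01763 m/d
v_s = q/n_e = 0.01763/0.37 = 0.04764 m/d
T = 2 yr × 365 = 730 d
L = v × T = 0.04764 × 730 = 34.77 m

34.8 m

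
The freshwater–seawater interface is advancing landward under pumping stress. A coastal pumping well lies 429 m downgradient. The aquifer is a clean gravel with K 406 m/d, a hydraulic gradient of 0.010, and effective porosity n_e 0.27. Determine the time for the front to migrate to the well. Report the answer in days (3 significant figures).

28.5 days

Darcy flux q = K·i = 406 × 0.010 = 4.060 m/d
v_s = q/n_e = 4.060/0.27 = 15.04 m/d
t = L / v = 429 / 15.04 = 28.53 d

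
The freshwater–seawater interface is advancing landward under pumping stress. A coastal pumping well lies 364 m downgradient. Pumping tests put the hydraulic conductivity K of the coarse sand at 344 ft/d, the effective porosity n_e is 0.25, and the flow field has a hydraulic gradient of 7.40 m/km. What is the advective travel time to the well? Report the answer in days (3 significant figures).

K = 344 ft/d × 0.3048 = 104.9 m/d
Darcy flux q = K·i = 104.9 × 0.0074 = 0.7759 m/d
Seepage velocity v = q / n = 0.7759 / 0.25 = 3.104 m/d
t = L / v = 364 / 3.104 = 117.3 d

117 days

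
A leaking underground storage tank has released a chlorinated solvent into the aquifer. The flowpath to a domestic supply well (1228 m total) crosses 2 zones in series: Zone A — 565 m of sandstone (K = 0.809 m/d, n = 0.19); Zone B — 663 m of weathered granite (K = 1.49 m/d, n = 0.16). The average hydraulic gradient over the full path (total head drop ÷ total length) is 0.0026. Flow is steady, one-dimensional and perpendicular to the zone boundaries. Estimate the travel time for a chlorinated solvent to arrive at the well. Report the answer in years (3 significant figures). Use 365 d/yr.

209 years

Continuity: the same q passes through each zone, so ΔH = q·Σ(L_j/K_j) — the zones act as resistances in series.
Σ(L/K) = 565/0.809 + 663/1.49 = 698.4 + 445.0 = 1143 d
K_eq = L_total / Σ(L/K) = 1228 / 1143 = 1.074 m/d
q = K_eq · i = 1.074 × 0.0026 = 0.002792 m/d (same in every zone)
Zone A: v = q/n = 0.002792/0.19 = 0.01470 m/d → t_A = 565/0.01470 = 38440 d
Zone B: v = q/n = 0.002792/0.16 = 0.01745 m/d → t_B = 663/0.01745 = 37990 d
Total t = 38440 + 37990 = 76430 d
   = 76430 / 365 = 209 yr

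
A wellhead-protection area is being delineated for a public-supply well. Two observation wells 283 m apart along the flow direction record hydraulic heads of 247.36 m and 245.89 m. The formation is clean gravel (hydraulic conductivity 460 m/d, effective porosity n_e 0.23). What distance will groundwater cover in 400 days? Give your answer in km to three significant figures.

Hydraulic gradient i = (247.36 − 245.89) / 283 = 1.47 / 283 = 0.005194
Specific discharge q = 460 × 0.005194 = 2.389 m/d
v_s = q/n_e = 2.389/0.23 = 10.39 m/d
L = v × T = 10.39 × 400 = 4155 m
   = 4.16 km

4.16 km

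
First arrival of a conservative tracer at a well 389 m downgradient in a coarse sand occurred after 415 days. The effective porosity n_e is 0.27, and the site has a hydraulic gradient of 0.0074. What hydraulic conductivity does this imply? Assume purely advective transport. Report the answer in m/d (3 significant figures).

v = L / t = 389 / 415 = 0.9373 m/d
K = v · n / i = 0.9373 × 0.27 / 0.0074 = 34.2 m/d

34.2 m/d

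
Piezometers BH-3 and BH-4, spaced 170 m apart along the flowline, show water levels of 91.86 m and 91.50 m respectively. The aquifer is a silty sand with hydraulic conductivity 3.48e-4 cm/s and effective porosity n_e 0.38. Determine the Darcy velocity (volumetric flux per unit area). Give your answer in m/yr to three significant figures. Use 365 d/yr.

0.232 m/yr

Hydraulic gradient i = (91.86 − 91.50) / 170 = 0.36 / 170 = 0.002118
K = 3.48e-4 cm/s × 864 = 0.3007 m/d
Specific discharge q = 0.3007 × 0.002118 = 6.367e-4 m/d
   = 6.367e-4 × 365 = 0.232 m/yr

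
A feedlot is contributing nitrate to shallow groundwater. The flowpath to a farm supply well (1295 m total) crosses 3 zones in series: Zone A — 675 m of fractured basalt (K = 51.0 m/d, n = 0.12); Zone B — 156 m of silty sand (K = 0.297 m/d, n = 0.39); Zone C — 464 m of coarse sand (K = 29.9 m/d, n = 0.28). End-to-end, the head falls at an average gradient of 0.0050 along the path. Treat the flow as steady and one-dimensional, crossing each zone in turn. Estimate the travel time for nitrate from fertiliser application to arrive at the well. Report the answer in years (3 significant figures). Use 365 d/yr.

Continuity: the same q passes through each zone, so ΔH = q·Σ(L_j/K_j) — the zones act as resistances in series.
Σ(L/K) = 675/51.0 + 156/0.297 + 464/29.9 = 13.24 + 525.3 + 15.52 = 554.0 d
K_eq = L_total / Σ(L/K) = 1295 / 554.0 = 2.338 m/d
q = K_eq · i = 2.338 × 0.0050 = 0.01169 m/d (same in every zone)
Zone A: v = q/n = 0.01169/0.12 = 0.09740 m/d → t_A = 675/0.09740 = 6930 d
Zone B: v = q/n = 0.01169/0.39 = 0.02997 m/d → t_B = 156/0.02997 = 5206 d
Zone C: v = q/n = 0.01169/0.28 = 0.04174 m/d → t_C = 464/0.04174 = 11120 d
Total t = 6930 + 5206 + 11120 = 23250 d
   = 23250 / 365 = 63.7 yr

63.7 years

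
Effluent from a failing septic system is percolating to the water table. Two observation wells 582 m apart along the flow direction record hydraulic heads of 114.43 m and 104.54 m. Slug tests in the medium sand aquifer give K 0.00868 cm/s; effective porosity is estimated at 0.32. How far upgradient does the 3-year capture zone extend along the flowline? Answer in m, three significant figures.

Hydraulic gradient i = (114.43 − 104.54) / 582 = 9.89 / 582 = 0.01699
K = 0.00868 cm/s × 864 = 7.500 m/d
Darcy flux q = K·i = 7.500 × 0.01699 = 0.1274 m/d
Average linear velocity = 0.1274 / 0.32 = 0.3983 m/d
T = 3 yr × 365 = 1095 d
L = v × T = 0.3983 × 1095 = 436.1 m

436 m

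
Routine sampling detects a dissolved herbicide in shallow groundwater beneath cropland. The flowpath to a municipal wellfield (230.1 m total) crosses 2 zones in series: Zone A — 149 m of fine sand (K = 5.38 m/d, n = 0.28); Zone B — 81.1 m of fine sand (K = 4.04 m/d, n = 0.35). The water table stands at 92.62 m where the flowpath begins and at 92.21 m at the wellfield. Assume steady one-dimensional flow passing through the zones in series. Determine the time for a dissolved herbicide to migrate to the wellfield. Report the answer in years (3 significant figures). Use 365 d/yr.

Total head drop ΔH = 92.62 − 92.21 = 0.41 m
Steady 1-D flow in series ⇒ the Darcy flux q is identical in every zone and the zone head losses add (resistances L/K in series).
Σ(L/K) = 149/5.38 + 81.1/4.04 = 27.70 + 20.07 = 47.77 d
q = ΔH / Σ(L/K) = 0.41 / 47.77 = 0.008583 m/d (same in every zone)
Zone A: v = q/n = 0.008583/0.28 = 0.03065 m/d → t_A = 149/0.03065 = 4861 d
Zone B: v = q/n = 0.008583/0.35 = 0.02452 m/d → t_B = 81.1/0.02452 = 3307 d
Total t = 4861 + 3307 = 8168 d
   = 8168 / 365 = 22.4 yr

22.4 years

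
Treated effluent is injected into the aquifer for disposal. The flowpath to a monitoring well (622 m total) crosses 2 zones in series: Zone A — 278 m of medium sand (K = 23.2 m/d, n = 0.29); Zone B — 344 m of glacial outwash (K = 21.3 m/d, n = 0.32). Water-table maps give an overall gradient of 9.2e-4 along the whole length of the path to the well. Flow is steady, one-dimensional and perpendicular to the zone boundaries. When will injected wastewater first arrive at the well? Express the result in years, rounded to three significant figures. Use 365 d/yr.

25.7 years

For zones in series the flux q is common to all zones; the equivalent conductivity is the harmonic (thickness-weighted) mean, K_eq = L_total / Σ(L_j/K_j).
Σ(L/K) = 278/23.2 + 344/21.3 = 11.98 + 16.15 = 28.13 d
K_eq = L_total / Σ(L/K) = 622 / 28.13 = 22.11 m/d
q = K_eq · i = 22.11 × 9.2e-4 = 0.02034 m/d (same in every zone)
Zone A: v = q/n = 0.02034/0.29 = 0.07014 m/d → t_A = 278/0.07014 = 3964 d
Zone B: v = q/n = 0.02034/0.32 = 0.06356 m/d → t_B = 344/0.06356 = 5412 d
Total t = 3964 + 5412 = 9375 d
   = 9375 / 365 = 25.7 yr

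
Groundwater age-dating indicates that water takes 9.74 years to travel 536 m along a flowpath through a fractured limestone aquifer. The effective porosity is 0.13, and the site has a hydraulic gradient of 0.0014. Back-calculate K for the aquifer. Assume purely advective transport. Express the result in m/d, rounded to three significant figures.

14.0 m/d

t = 9.74 years = 3555 d
v = L / t = 536 / 3555 = 0.1508 m/d
K = v · n / i = 0.1508 × 0.13 / 0.0014 = 14.0 m/d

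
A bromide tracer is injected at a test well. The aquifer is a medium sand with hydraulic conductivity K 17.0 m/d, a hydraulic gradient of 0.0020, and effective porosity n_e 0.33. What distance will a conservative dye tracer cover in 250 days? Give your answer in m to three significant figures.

25.8 m

Darcy flux q = K·i = 17.0 × 0.0020 = 0.03400 m/d
Average linear velocity = 0.03400 / 0.33 = 0.1030 m/d
L = v × T = 0.1030 × 250 = 25.76 m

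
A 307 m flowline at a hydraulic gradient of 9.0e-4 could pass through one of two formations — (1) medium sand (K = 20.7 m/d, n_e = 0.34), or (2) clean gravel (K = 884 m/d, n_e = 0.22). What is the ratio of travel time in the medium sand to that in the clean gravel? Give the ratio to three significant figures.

66.0

Unit 1 (medium sand): v = 20.7×9.0e-4/0.34 = 0.05479 m/d, t = 307/0.05479 = 5603 d
Unit 2 (clean gravel): v = 884×9.0e-4/0.22 = 3.616 m/d, t = 307/3.616 = 84.89 d
t(medium sand) / t(clean gravel) = 5603/84.89 = 66.0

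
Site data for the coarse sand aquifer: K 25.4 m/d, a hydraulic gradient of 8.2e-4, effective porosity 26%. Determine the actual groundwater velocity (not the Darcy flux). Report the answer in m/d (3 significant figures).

0.0801 m/d

Specific discharge q = 25.4 × 8.2e-4 = 0.02083 m/d
Seepage velocity v = q / n = 0.02083 / 0.26 = 0.08011 m/d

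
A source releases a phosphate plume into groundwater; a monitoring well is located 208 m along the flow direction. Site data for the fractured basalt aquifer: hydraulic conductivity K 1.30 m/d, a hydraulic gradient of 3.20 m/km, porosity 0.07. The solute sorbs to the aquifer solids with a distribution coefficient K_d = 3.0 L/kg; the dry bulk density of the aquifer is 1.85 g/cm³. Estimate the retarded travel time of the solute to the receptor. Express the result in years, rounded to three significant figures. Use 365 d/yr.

770 years

q = Ki = 1.30 × 0.0032 = 0.004160 m/d
Average linear velocity = 0.004160 / 0.07 = 0.05943 m/d
Retardation R = 1 + ρ_b·K_d/n = 1 + 1.85×3.0/0.07 = 80.29
Contaminant velocity v_c = v/R = 0.05943/80.29 = 7.402e-4 m/d
t = L/v_c = 208/7.402e-4 = 281000 d
   = 281000/365 = 770 yr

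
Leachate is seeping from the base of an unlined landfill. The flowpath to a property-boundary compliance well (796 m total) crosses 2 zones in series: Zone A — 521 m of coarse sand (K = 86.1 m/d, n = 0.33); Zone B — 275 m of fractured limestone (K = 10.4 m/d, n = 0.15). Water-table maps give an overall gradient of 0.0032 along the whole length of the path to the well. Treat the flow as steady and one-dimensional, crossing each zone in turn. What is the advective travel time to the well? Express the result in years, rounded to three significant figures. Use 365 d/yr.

7.45 years

For zones in series the flux q is common to all zones; the equivalent conductivity is the harmonic (thickness-weighted) mean, K_eq = L_total / Σ(L_j/K_j).
Σ(L/K) = 521/86.1 + 275/10.4 = 6.051 + 26.44 = 32.49 d
K_eq = L_total / Σ(L/K) = 796 / 32.49 = 24.50 m/d
q = K_eq · i = 24.50 × 0.0032 = 0.07839 m/d (same in every zone)
Zone A: v = q/n = 0.07839/0.33 = 0.2375 m/d → t_A = 521/0.2375 = 2193 d
Zone B: v = q/n = 0.07839/0.15 = 0.5226 m/d → t_B = 275/0.5226 = 526.2 d
Total t = 2193 + 526.2 = 2719 d
   = 2719 / 365 = 7.45 yr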